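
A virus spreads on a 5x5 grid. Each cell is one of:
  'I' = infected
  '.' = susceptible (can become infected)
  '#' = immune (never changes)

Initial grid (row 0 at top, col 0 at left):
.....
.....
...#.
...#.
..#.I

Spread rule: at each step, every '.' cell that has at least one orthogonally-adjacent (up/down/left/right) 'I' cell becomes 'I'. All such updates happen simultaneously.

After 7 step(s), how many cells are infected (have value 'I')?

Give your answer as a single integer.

Answer: 16

Derivation:
Step 0 (initial): 1 infected
Step 1: +2 new -> 3 infected
Step 2: +1 new -> 4 infected
Step 3: +1 new -> 5 infected
Step 4: +2 new -> 7 infected
Step 5: +2 new -> 9 infected
Step 6: +3 new -> 12 infected
Step 7: +4 new -> 16 infected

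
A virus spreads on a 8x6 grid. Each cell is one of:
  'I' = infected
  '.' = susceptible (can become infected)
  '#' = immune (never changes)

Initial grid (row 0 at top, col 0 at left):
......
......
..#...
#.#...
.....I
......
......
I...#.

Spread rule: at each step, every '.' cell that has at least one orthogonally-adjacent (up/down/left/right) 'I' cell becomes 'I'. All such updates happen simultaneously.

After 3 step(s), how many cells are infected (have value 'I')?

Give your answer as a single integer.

Step 0 (initial): 2 infected
Step 1: +5 new -> 7 infected
Step 2: +8 new -> 15 infected
Step 3: +11 new -> 26 infected

Answer: 26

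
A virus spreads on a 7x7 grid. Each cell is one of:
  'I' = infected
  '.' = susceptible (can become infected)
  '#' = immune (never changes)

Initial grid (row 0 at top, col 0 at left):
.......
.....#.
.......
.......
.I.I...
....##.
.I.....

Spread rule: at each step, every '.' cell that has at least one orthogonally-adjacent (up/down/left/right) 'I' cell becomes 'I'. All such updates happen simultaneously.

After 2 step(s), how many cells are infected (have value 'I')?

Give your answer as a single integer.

Answer: 21

Derivation:
Step 0 (initial): 3 infected
Step 1: +9 new -> 12 infected
Step 2: +9 new -> 21 infected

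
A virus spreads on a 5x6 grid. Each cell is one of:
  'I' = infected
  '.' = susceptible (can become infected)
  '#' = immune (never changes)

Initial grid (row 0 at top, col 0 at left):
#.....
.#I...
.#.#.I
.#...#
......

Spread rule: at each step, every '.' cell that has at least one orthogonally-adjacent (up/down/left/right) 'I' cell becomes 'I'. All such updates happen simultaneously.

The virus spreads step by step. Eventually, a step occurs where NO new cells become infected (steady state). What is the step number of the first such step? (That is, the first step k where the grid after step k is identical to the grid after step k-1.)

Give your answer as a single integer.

Step 0 (initial): 2 infected
Step 1: +5 new -> 7 infected
Step 2: +6 new -> 13 infected
Step 3: +4 new -> 17 infected
Step 4: +3 new -> 20 infected
Step 5: +1 new -> 21 infected
Step 6: +1 new -> 22 infected
Step 7: +1 new -> 23 infected
Step 8: +1 new -> 24 infected
Step 9: +0 new -> 24 infected

Answer: 9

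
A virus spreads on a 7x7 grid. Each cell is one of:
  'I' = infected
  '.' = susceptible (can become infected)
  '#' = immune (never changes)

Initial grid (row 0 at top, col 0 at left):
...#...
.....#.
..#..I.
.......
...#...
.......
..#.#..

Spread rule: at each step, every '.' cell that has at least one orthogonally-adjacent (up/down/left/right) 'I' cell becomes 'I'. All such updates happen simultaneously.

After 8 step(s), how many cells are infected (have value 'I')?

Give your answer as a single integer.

Answer: 42

Derivation:
Step 0 (initial): 1 infected
Step 1: +3 new -> 4 infected
Step 2: +6 new -> 10 infected
Step 3: +7 new -> 17 infected
Step 4: +6 new -> 23 infected
Step 5: +6 new -> 29 infected
Step 6: +7 new -> 36 infected
Step 7: +4 new -> 40 infected
Step 8: +2 new -> 42 infected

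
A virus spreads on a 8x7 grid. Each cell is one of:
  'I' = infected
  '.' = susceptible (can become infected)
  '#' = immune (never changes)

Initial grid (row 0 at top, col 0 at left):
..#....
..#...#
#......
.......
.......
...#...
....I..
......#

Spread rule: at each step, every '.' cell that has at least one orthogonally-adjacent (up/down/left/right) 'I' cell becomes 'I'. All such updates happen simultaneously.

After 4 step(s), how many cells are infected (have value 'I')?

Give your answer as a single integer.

Step 0 (initial): 1 infected
Step 1: +4 new -> 5 infected
Step 2: +6 new -> 11 infected
Step 3: +7 new -> 18 infected
Step 4: +8 new -> 26 infected

Answer: 26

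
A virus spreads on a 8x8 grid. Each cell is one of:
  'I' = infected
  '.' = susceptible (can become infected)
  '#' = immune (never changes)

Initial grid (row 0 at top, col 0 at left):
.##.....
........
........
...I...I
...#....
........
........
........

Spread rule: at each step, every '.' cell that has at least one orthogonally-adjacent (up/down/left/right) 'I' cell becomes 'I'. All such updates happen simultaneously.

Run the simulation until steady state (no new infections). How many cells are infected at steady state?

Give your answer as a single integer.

Answer: 61

Derivation:
Step 0 (initial): 2 infected
Step 1: +6 new -> 8 infected
Step 2: +11 new -> 19 infected
Step 3: +14 new -> 33 infected
Step 4: +13 new -> 46 infected
Step 5: +9 new -> 55 infected
Step 6: +5 new -> 60 infected
Step 7: +1 new -> 61 infected
Step 8: +0 new -> 61 infected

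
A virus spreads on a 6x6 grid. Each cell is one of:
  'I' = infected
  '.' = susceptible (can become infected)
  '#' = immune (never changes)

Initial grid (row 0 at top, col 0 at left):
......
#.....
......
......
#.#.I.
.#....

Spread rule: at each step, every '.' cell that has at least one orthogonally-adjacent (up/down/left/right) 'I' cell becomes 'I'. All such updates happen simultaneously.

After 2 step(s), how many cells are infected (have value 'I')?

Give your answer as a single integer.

Step 0 (initial): 1 infected
Step 1: +4 new -> 5 infected
Step 2: +5 new -> 10 infected

Answer: 10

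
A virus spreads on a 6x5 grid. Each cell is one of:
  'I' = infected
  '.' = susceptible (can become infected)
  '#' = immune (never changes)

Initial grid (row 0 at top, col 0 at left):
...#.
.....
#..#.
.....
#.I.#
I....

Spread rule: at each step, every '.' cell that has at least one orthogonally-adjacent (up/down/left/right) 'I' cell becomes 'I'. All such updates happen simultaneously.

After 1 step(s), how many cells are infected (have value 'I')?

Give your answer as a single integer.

Answer: 7

Derivation:
Step 0 (initial): 2 infected
Step 1: +5 new -> 7 infected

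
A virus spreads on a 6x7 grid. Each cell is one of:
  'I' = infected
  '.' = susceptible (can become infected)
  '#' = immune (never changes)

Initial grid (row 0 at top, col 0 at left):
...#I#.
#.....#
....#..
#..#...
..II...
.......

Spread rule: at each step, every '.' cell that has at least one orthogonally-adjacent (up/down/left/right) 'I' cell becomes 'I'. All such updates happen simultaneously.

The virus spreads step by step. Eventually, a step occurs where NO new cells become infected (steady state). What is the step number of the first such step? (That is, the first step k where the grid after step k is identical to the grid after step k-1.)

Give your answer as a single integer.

Answer: 7

Derivation:
Step 0 (initial): 3 infected
Step 1: +6 new -> 9 infected
Step 2: +9 new -> 18 infected
Step 3: +8 new -> 26 infected
Step 4: +6 new -> 32 infected
Step 5: +1 new -> 33 infected
Step 6: +1 new -> 34 infected
Step 7: +0 new -> 34 infected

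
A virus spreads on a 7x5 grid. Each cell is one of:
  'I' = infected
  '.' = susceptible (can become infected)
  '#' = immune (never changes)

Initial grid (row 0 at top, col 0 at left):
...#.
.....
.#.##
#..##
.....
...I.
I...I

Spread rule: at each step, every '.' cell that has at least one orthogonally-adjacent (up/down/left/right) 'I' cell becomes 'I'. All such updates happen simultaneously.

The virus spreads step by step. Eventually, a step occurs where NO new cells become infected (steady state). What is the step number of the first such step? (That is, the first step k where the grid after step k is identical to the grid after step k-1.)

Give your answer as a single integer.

Step 0 (initial): 3 infected
Step 1: +6 new -> 9 infected
Step 2: +5 new -> 14 infected
Step 3: +2 new -> 16 infected
Step 4: +2 new -> 18 infected
Step 5: +1 new -> 19 infected
Step 6: +3 new -> 22 infected
Step 7: +3 new -> 25 infected
Step 8: +3 new -> 28 infected
Step 9: +0 new -> 28 infected

Answer: 9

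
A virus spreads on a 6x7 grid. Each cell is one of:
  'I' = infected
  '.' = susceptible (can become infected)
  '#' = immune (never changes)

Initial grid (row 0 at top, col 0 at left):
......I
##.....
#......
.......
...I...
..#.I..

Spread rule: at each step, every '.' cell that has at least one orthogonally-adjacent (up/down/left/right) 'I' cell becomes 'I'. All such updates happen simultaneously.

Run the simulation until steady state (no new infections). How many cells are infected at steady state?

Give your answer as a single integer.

Answer: 38

Derivation:
Step 0 (initial): 3 infected
Step 1: +7 new -> 10 infected
Step 2: +9 new -> 19 infected
Step 3: +12 new -> 31 infected
Step 4: +5 new -> 36 infected
Step 5: +1 new -> 37 infected
Step 6: +1 new -> 38 infected
Step 7: +0 new -> 38 infected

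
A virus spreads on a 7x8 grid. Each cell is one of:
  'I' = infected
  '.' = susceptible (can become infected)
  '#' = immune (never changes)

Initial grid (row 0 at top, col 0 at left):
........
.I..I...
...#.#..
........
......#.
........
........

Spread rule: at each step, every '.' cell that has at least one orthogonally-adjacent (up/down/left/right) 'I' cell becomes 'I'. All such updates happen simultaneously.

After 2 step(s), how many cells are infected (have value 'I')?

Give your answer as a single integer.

Step 0 (initial): 2 infected
Step 1: +8 new -> 10 infected
Step 2: +9 new -> 19 infected

Answer: 19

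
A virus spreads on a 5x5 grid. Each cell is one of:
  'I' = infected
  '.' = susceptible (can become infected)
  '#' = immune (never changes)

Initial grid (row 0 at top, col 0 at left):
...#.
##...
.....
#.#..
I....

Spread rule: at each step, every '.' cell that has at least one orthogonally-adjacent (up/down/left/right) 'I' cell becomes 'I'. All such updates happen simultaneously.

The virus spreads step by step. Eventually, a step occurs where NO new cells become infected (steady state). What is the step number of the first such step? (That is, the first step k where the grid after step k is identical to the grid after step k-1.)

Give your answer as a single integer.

Answer: 9

Derivation:
Step 0 (initial): 1 infected
Step 1: +1 new -> 2 infected
Step 2: +2 new -> 4 infected
Step 3: +2 new -> 6 infected
Step 4: +4 new -> 10 infected
Step 5: +3 new -> 13 infected
Step 6: +3 new -> 16 infected
Step 7: +2 new -> 18 infected
Step 8: +2 new -> 20 infected
Step 9: +0 new -> 20 infected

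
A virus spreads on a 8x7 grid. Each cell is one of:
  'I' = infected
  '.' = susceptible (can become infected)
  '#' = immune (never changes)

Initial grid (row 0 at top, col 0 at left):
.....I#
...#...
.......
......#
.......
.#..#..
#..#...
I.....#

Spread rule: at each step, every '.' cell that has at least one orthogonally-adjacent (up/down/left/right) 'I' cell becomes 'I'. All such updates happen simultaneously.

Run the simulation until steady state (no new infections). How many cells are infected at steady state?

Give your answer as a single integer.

Answer: 48

Derivation:
Step 0 (initial): 2 infected
Step 1: +3 new -> 5 infected
Step 2: +6 new -> 11 infected
Step 3: +6 new -> 17 infected
Step 4: +7 new -> 24 infected
Step 5: +11 new -> 35 infected
Step 6: +7 new -> 42 infected
Step 7: +4 new -> 46 infected
Step 8: +2 new -> 48 infected
Step 9: +0 new -> 48 infected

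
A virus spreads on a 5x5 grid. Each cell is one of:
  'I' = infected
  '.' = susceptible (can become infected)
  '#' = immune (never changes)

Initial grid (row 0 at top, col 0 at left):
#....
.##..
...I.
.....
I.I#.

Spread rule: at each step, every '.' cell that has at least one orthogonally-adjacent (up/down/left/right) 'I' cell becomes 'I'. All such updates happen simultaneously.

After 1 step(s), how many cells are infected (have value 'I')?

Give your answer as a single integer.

Answer: 10

Derivation:
Step 0 (initial): 3 infected
Step 1: +7 new -> 10 infected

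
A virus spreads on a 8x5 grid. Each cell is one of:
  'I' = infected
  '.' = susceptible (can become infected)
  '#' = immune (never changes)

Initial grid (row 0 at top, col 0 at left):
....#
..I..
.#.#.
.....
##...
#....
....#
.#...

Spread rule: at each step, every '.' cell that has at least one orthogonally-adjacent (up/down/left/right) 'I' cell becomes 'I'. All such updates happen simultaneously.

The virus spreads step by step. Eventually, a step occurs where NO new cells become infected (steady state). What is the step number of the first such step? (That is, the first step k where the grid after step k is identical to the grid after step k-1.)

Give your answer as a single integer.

Step 0 (initial): 1 infected
Step 1: +4 new -> 5 infected
Step 2: +5 new -> 10 infected
Step 3: +6 new -> 16 infected
Step 4: +4 new -> 20 infected
Step 5: +4 new -> 24 infected
Step 6: +4 new -> 28 infected
Step 7: +2 new -> 30 infected
Step 8: +2 new -> 32 infected
Step 9: +0 new -> 32 infected

Answer: 9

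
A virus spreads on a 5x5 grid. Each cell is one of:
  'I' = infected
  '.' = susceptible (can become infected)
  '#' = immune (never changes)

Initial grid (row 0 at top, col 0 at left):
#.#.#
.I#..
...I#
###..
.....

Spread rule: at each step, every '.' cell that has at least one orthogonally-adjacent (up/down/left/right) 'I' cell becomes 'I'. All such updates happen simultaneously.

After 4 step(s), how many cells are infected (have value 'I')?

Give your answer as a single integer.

Answer: 16

Derivation:
Step 0 (initial): 2 infected
Step 1: +6 new -> 8 infected
Step 2: +5 new -> 13 infected
Step 3: +2 new -> 15 infected
Step 4: +1 new -> 16 infected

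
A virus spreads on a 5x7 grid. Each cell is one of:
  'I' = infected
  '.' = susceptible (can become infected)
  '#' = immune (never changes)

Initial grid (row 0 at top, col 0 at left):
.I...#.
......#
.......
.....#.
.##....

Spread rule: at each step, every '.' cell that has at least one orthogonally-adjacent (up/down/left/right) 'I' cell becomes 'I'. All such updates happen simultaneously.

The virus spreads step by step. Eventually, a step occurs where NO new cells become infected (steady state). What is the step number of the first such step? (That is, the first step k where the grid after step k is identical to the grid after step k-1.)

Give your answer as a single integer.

Answer: 10

Derivation:
Step 0 (initial): 1 infected
Step 1: +3 new -> 4 infected
Step 2: +4 new -> 8 infected
Step 3: +5 new -> 13 infected
Step 4: +4 new -> 17 infected
Step 5: +4 new -> 21 infected
Step 6: +3 new -> 24 infected
Step 7: +2 new -> 26 infected
Step 8: +2 new -> 28 infected
Step 9: +1 new -> 29 infected
Step 10: +0 new -> 29 infected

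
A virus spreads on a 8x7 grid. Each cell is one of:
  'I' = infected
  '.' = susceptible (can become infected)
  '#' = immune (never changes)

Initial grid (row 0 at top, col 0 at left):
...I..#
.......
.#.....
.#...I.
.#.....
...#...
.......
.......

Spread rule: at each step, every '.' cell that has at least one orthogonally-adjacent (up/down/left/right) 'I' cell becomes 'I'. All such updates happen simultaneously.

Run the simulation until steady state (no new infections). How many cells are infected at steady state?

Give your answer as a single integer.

Answer: 51

Derivation:
Step 0 (initial): 2 infected
Step 1: +7 new -> 9 infected
Step 2: +12 new -> 21 infected
Step 3: +9 new -> 30 infected
Step 4: +5 new -> 35 infected
Step 5: +5 new -> 40 infected
Step 6: +4 new -> 44 infected
Step 7: +4 new -> 48 infected
Step 8: +2 new -> 50 infected
Step 9: +1 new -> 51 infected
Step 10: +0 new -> 51 infected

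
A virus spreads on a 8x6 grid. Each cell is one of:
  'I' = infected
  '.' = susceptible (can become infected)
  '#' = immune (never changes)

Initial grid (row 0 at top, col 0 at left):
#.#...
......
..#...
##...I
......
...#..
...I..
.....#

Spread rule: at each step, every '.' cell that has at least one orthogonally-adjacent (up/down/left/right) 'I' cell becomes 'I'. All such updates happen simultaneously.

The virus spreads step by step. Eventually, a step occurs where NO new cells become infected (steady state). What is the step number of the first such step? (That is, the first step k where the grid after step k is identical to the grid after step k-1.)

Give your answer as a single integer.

Answer: 9

Derivation:
Step 0 (initial): 2 infected
Step 1: +6 new -> 8 infected
Step 2: +11 new -> 19 infected
Step 3: +9 new -> 28 infected
Step 4: +5 new -> 33 infected
Step 5: +3 new -> 36 infected
Step 6: +1 new -> 37 infected
Step 7: +3 new -> 40 infected
Step 8: +1 new -> 41 infected
Step 9: +0 new -> 41 infected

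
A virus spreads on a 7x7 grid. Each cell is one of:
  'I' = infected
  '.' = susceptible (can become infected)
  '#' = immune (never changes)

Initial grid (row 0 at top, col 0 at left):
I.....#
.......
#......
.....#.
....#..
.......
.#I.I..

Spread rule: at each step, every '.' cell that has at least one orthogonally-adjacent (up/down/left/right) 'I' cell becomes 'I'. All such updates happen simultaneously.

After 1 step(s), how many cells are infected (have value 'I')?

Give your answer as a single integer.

Step 0 (initial): 3 infected
Step 1: +6 new -> 9 infected

Answer: 9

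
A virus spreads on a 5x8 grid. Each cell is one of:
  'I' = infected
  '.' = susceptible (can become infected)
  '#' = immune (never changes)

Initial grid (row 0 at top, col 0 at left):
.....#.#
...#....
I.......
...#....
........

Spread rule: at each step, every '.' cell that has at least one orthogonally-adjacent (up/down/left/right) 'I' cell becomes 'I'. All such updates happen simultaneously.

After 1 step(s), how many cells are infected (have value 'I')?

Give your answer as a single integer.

Step 0 (initial): 1 infected
Step 1: +3 new -> 4 infected

Answer: 4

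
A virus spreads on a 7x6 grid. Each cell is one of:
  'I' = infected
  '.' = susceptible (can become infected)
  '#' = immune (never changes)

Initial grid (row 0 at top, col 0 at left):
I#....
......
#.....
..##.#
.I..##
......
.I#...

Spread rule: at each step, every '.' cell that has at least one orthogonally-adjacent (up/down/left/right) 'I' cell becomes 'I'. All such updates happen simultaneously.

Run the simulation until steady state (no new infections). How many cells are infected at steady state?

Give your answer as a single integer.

Step 0 (initial): 3 infected
Step 1: +6 new -> 9 infected
Step 2: +6 new -> 15 infected
Step 3: +3 new -> 18 infected
Step 4: +5 new -> 23 infected
Step 5: +5 new -> 28 infected
Step 6: +5 new -> 33 infected
Step 7: +1 new -> 34 infected
Step 8: +0 new -> 34 infected

Answer: 34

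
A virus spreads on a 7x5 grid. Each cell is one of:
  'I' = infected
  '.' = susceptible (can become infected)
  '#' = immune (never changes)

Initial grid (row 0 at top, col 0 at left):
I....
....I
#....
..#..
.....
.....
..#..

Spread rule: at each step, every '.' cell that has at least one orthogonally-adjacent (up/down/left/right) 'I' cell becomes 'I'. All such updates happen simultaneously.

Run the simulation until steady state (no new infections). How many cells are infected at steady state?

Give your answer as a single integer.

Answer: 32

Derivation:
Step 0 (initial): 2 infected
Step 1: +5 new -> 7 infected
Step 2: +6 new -> 13 infected
Step 3: +4 new -> 17 infected
Step 4: +3 new -> 20 infected
Step 5: +5 new -> 25 infected
Step 6: +4 new -> 29 infected
Step 7: +2 new -> 31 infected
Step 8: +1 new -> 32 infected
Step 9: +0 new -> 32 infected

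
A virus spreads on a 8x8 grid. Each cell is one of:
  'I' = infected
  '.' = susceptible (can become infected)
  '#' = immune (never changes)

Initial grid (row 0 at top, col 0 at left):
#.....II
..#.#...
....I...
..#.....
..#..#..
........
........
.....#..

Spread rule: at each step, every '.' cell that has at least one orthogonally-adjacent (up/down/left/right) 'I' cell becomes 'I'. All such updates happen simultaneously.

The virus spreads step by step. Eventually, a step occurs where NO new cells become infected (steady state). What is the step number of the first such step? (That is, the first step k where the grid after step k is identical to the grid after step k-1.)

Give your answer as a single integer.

Step 0 (initial): 3 infected
Step 1: +6 new -> 9 infected
Step 2: +9 new -> 18 infected
Step 3: +6 new -> 24 infected
Step 4: +9 new -> 33 infected
Step 5: +10 new -> 43 infected
Step 6: +6 new -> 49 infected
Step 7: +5 new -> 54 infected
Step 8: +2 new -> 56 infected
Step 9: +1 new -> 57 infected
Step 10: +0 new -> 57 infected

Answer: 10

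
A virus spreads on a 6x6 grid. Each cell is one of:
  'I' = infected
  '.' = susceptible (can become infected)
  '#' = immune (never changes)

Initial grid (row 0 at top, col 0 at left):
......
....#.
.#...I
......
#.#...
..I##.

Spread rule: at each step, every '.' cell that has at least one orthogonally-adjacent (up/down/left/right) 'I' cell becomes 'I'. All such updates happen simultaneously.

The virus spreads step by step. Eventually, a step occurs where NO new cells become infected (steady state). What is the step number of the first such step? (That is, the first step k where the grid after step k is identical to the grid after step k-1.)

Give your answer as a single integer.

Step 0 (initial): 2 infected
Step 1: +4 new -> 6 infected
Step 2: +6 new -> 12 infected
Step 3: +7 new -> 19 infected
Step 4: +5 new -> 24 infected
Step 5: +3 new -> 27 infected
Step 6: +2 new -> 29 infected
Step 7: +1 new -> 30 infected
Step 8: +0 new -> 30 infected

Answer: 8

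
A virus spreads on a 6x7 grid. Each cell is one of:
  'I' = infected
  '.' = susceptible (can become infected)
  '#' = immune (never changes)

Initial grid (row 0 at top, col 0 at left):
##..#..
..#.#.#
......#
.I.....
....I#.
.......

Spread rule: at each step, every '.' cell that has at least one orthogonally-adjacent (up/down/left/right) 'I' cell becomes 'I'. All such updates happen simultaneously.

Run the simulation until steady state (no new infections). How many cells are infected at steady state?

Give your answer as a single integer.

Step 0 (initial): 2 infected
Step 1: +7 new -> 9 infected
Step 2: +11 new -> 20 infected
Step 3: +7 new -> 27 infected
Step 4: +3 new -> 30 infected
Step 5: +2 new -> 32 infected
Step 6: +2 new -> 34 infected
Step 7: +0 new -> 34 infected

Answer: 34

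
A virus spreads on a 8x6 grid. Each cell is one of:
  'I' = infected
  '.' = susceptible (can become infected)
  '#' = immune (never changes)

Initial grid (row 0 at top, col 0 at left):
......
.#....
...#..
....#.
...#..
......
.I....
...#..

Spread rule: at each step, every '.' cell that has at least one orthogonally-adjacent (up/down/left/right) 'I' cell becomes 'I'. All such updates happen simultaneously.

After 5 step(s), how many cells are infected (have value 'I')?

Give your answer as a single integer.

Step 0 (initial): 1 infected
Step 1: +4 new -> 5 infected
Step 2: +6 new -> 11 infected
Step 3: +5 new -> 16 infected
Step 4: +6 new -> 22 infected
Step 5: +6 new -> 28 infected

Answer: 28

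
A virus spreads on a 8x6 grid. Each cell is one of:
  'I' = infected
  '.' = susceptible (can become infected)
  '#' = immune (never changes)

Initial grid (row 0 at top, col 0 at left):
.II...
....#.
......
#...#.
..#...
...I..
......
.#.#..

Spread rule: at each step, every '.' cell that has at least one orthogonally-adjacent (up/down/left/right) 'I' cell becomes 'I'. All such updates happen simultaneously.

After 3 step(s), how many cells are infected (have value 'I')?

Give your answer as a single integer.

Answer: 34

Derivation:
Step 0 (initial): 3 infected
Step 1: +8 new -> 11 infected
Step 2: +11 new -> 22 infected
Step 3: +12 new -> 34 infected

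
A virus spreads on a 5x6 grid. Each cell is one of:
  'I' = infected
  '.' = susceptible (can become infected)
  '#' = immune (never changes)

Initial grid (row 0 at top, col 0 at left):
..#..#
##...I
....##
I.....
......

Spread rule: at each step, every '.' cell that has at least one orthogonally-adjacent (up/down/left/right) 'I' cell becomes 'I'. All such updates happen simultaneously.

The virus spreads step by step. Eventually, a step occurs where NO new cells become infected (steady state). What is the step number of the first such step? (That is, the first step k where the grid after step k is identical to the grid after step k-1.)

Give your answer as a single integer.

Step 0 (initial): 2 infected
Step 1: +4 new -> 6 infected
Step 2: +5 new -> 11 infected
Step 3: +6 new -> 17 infected
Step 4: +2 new -> 19 infected
Step 5: +2 new -> 21 infected
Step 6: +1 new -> 22 infected
Step 7: +0 new -> 22 infected

Answer: 7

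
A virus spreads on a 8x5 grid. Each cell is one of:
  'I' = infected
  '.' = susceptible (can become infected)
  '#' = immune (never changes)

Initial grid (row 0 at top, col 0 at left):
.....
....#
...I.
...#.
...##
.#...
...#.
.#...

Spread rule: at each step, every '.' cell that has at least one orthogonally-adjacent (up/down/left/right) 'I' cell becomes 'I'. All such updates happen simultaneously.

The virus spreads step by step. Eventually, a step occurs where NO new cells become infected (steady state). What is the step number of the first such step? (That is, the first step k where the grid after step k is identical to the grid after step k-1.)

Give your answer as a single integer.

Step 0 (initial): 1 infected
Step 1: +3 new -> 4 infected
Step 2: +5 new -> 9 infected
Step 3: +6 new -> 15 infected
Step 4: +5 new -> 20 infected
Step 5: +4 new -> 24 infected
Step 6: +4 new -> 28 infected
Step 7: +3 new -> 31 infected
Step 8: +2 new -> 33 infected
Step 9: +0 new -> 33 infected

Answer: 9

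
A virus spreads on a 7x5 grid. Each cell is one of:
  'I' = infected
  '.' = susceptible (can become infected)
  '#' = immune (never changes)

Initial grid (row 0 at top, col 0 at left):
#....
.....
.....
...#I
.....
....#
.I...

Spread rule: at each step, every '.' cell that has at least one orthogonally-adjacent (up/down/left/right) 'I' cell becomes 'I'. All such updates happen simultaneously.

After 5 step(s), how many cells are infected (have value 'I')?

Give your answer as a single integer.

Step 0 (initial): 2 infected
Step 1: +5 new -> 7 infected
Step 2: +7 new -> 14 infected
Step 3: +8 new -> 22 infected
Step 4: +5 new -> 27 infected
Step 5: +3 new -> 30 infected

Answer: 30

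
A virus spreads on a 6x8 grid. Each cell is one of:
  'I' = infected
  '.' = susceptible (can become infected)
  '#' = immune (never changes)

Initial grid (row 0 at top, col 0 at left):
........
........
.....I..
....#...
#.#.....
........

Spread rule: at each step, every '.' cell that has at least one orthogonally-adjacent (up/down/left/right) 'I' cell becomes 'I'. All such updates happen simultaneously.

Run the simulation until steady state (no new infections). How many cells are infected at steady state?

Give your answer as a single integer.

Step 0 (initial): 1 infected
Step 1: +4 new -> 5 infected
Step 2: +7 new -> 12 infected
Step 3: +10 new -> 22 infected
Step 4: +9 new -> 31 infected
Step 5: +6 new -> 37 infected
Step 6: +5 new -> 42 infected
Step 7: +2 new -> 44 infected
Step 8: +1 new -> 45 infected
Step 9: +0 new -> 45 infected

Answer: 45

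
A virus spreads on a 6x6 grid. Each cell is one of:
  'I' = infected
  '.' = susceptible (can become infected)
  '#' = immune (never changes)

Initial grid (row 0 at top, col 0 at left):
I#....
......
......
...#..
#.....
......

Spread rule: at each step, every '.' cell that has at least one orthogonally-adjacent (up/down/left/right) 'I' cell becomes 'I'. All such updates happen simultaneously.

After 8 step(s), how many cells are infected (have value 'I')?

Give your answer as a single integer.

Step 0 (initial): 1 infected
Step 1: +1 new -> 2 infected
Step 2: +2 new -> 4 infected
Step 3: +3 new -> 7 infected
Step 4: +4 new -> 11 infected
Step 5: +5 new -> 16 infected
Step 6: +5 new -> 21 infected
Step 7: +6 new -> 27 infected
Step 8: +3 new -> 30 infected

Answer: 30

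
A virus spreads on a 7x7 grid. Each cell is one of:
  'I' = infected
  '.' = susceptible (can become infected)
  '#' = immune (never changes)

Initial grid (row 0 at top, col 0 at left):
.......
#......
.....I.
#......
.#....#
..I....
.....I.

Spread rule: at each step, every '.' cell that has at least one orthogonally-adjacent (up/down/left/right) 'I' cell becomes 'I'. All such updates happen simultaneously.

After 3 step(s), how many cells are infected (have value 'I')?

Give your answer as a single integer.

Answer: 37

Derivation:
Step 0 (initial): 3 infected
Step 1: +11 new -> 14 infected
Step 2: +14 new -> 28 infected
Step 3: +9 new -> 37 infected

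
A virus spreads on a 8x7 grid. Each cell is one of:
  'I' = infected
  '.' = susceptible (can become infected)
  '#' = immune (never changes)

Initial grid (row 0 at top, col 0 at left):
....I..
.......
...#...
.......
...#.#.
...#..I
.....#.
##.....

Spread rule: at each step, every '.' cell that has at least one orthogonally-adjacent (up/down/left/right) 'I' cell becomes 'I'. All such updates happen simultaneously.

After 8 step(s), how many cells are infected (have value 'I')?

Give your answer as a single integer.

Answer: 49

Derivation:
Step 0 (initial): 2 infected
Step 1: +6 new -> 8 infected
Step 2: +8 new -> 16 infected
Step 3: +10 new -> 26 infected
Step 4: +6 new -> 32 infected
Step 5: +5 new -> 37 infected
Step 6: +6 new -> 43 infected
Step 7: +4 new -> 47 infected
Step 8: +2 new -> 49 infected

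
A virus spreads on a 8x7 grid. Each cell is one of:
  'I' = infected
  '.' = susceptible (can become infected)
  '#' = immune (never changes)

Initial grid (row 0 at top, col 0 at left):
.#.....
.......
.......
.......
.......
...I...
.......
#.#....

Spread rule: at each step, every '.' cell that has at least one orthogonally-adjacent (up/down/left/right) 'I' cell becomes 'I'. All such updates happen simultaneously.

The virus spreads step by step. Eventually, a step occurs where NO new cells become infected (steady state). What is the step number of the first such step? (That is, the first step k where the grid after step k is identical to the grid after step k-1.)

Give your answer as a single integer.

Answer: 9

Derivation:
Step 0 (initial): 1 infected
Step 1: +4 new -> 5 infected
Step 2: +8 new -> 13 infected
Step 3: +10 new -> 23 infected
Step 4: +11 new -> 34 infected
Step 5: +8 new -> 42 infected
Step 6: +6 new -> 48 infected
Step 7: +3 new -> 51 infected
Step 8: +2 new -> 53 infected
Step 9: +0 new -> 53 infected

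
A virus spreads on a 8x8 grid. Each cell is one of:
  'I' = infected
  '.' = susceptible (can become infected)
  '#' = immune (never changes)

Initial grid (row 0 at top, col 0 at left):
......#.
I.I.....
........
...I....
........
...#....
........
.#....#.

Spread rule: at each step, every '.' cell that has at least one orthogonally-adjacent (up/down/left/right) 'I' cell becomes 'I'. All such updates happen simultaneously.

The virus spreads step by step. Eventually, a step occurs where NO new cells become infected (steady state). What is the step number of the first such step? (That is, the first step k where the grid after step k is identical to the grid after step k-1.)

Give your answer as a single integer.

Step 0 (initial): 3 infected
Step 1: +10 new -> 13 infected
Step 2: +10 new -> 23 infected
Step 3: +9 new -> 32 infected
Step 4: +10 new -> 42 infected
Step 5: +10 new -> 52 infected
Step 6: +6 new -> 58 infected
Step 7: +1 new -> 59 infected
Step 8: +1 new -> 60 infected
Step 9: +0 new -> 60 infected

Answer: 9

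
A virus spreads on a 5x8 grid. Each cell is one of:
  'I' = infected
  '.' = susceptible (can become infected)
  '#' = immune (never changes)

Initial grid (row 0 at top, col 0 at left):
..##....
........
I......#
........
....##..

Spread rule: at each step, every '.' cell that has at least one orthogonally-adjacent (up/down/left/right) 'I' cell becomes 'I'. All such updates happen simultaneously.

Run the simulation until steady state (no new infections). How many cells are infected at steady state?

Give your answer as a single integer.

Step 0 (initial): 1 infected
Step 1: +3 new -> 4 infected
Step 2: +5 new -> 9 infected
Step 3: +5 new -> 14 infected
Step 4: +4 new -> 18 infected
Step 5: +4 new -> 22 infected
Step 6: +4 new -> 26 infected
Step 7: +3 new -> 29 infected
Step 8: +4 new -> 33 infected
Step 9: +2 new -> 35 infected
Step 10: +0 new -> 35 infected

Answer: 35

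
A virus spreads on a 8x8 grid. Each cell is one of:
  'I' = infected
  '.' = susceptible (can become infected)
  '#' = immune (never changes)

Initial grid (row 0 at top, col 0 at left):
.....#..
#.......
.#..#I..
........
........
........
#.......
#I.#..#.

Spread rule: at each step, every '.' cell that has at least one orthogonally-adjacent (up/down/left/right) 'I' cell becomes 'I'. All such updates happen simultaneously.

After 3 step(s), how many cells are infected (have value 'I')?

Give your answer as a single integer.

Answer: 28

Derivation:
Step 0 (initial): 2 infected
Step 1: +5 new -> 7 infected
Step 2: +8 new -> 15 infected
Step 3: +13 new -> 28 infected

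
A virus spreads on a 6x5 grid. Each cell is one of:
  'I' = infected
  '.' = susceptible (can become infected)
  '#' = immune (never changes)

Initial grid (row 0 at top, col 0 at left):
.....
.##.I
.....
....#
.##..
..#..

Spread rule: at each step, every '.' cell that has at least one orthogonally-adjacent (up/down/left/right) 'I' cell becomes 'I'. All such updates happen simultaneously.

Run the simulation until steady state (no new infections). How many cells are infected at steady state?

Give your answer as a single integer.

Answer: 24

Derivation:
Step 0 (initial): 1 infected
Step 1: +3 new -> 4 infected
Step 2: +2 new -> 6 infected
Step 3: +3 new -> 9 infected
Step 4: +4 new -> 13 infected
Step 5: +5 new -> 18 infected
Step 6: +3 new -> 21 infected
Step 7: +1 new -> 22 infected
Step 8: +1 new -> 23 infected
Step 9: +1 new -> 24 infected
Step 10: +0 new -> 24 infected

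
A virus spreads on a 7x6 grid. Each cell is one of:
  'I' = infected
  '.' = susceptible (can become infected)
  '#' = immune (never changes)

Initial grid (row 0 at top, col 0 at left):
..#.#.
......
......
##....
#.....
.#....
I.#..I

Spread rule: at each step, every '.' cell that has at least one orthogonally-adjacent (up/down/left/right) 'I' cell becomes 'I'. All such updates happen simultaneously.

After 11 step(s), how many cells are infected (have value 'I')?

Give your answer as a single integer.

Answer: 35

Derivation:
Step 0 (initial): 2 infected
Step 1: +4 new -> 6 infected
Step 2: +3 new -> 9 infected
Step 3: +3 new -> 12 infected
Step 4: +4 new -> 16 infected
Step 5: +4 new -> 20 infected
Step 6: +5 new -> 25 infected
Step 7: +2 new -> 27 infected
Step 8: +3 new -> 30 infected
Step 9: +2 new -> 32 infected
Step 10: +2 new -> 34 infected
Step 11: +1 new -> 35 infected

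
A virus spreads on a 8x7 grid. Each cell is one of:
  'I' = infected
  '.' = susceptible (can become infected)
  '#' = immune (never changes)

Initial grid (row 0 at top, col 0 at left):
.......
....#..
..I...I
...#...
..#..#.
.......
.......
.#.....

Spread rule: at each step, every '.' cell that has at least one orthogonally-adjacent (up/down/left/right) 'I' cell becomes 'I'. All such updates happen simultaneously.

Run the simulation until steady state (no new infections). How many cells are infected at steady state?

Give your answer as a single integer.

Answer: 51

Derivation:
Step 0 (initial): 2 infected
Step 1: +7 new -> 9 infected
Step 2: +10 new -> 19 infected
Step 3: +8 new -> 27 infected
Step 4: +7 new -> 34 infected
Step 5: +7 new -> 41 infected
Step 6: +5 new -> 46 infected
Step 7: +4 new -> 50 infected
Step 8: +1 new -> 51 infected
Step 9: +0 new -> 51 infected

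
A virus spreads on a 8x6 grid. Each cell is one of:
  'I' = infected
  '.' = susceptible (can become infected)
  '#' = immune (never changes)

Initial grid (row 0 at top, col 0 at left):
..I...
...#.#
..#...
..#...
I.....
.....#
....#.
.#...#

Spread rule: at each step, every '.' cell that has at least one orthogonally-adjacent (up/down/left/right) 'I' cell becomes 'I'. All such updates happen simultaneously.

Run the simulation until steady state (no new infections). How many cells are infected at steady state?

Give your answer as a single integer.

Step 0 (initial): 2 infected
Step 1: +6 new -> 8 infected
Step 2: +8 new -> 16 infected
Step 3: +8 new -> 24 infected
Step 4: +5 new -> 29 infected
Step 5: +7 new -> 36 infected
Step 6: +2 new -> 38 infected
Step 7: +1 new -> 39 infected
Step 8: +0 new -> 39 infected

Answer: 39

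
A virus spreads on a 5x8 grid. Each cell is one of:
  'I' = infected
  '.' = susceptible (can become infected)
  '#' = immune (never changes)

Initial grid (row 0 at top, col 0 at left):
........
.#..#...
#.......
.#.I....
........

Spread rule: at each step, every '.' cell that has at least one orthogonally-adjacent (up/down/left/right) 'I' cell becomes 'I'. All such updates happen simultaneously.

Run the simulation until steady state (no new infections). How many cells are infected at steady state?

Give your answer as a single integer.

Step 0 (initial): 1 infected
Step 1: +4 new -> 5 infected
Step 2: +6 new -> 11 infected
Step 3: +7 new -> 18 infected
Step 4: +7 new -> 25 infected
Step 5: +6 new -> 31 infected
Step 6: +3 new -> 34 infected
Step 7: +2 new -> 36 infected
Step 8: +0 new -> 36 infected

Answer: 36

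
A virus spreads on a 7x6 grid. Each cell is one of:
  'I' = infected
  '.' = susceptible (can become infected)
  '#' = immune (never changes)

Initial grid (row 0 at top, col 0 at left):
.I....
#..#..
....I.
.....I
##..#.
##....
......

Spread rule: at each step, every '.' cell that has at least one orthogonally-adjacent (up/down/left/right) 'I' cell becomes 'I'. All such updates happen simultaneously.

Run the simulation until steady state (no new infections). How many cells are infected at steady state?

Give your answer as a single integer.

Step 0 (initial): 3 infected
Step 1: +8 new -> 11 infected
Step 2: +8 new -> 19 infected
Step 3: +7 new -> 26 infected
Step 4: +4 new -> 30 infected
Step 5: +2 new -> 32 infected
Step 6: +1 new -> 33 infected
Step 7: +1 new -> 34 infected
Step 8: +1 new -> 35 infected
Step 9: +0 new -> 35 infected

Answer: 35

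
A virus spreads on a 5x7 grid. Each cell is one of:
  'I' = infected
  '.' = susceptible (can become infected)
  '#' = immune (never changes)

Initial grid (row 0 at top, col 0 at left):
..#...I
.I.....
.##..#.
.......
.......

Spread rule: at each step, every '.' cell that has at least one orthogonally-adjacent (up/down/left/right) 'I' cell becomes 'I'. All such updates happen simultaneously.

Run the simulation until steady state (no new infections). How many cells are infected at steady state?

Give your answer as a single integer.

Answer: 31

Derivation:
Step 0 (initial): 2 infected
Step 1: +5 new -> 7 infected
Step 2: +6 new -> 13 infected
Step 3: +5 new -> 18 infected
Step 4: +6 new -> 24 infected
Step 5: +5 new -> 29 infected
Step 6: +2 new -> 31 infected
Step 7: +0 new -> 31 infected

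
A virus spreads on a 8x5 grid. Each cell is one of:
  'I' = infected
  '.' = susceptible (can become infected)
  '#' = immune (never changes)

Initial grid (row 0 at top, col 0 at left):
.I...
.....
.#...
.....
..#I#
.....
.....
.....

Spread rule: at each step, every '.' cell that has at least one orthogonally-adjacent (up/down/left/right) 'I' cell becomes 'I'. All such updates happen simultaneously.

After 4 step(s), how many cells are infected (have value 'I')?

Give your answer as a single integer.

Step 0 (initial): 2 infected
Step 1: +5 new -> 7 infected
Step 2: +9 new -> 16 infected
Step 3: +10 new -> 26 infected
Step 4: +7 new -> 33 infected

Answer: 33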